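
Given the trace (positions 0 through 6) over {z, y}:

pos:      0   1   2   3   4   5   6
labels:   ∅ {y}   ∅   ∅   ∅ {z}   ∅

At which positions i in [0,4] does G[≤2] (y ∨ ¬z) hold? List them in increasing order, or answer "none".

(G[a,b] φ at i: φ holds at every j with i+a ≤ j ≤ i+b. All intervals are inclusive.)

Evaluate at each i in [0,4]:
  i=0: ✓ (all of [0,2])
  i=1: ✓ (all of [1,3])
  i=2: ✓ (all of [2,4])
  i=3: ✗ (fails at j=5)
  i=4: ✗ (fails at j=5)

0, 1, 2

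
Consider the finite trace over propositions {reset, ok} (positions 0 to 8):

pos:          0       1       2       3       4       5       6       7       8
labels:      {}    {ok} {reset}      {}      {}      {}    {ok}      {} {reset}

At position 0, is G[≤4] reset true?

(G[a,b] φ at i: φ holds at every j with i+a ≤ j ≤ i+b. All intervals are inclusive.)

Check reset at every j in [0,4]:
  j=0: false
  j=1: false
  j=2: true
  j=3: false
  j=4: false
Fails at j=0 → formula fails.

No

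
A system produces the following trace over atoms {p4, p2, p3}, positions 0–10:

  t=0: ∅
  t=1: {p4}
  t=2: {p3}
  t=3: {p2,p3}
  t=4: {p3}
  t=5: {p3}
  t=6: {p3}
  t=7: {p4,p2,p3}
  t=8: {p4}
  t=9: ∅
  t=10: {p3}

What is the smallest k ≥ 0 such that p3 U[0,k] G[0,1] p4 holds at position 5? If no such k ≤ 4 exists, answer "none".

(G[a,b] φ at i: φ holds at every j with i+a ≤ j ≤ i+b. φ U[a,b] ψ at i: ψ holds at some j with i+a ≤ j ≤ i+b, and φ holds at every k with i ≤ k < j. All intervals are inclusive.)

2

Need earliest j ≥ 5 with G[0,1] p4, and p3 at every k in [5,j-1].
  j=5: rhs fails.
  j=6: rhs fails.
  j=7: rhs holds; lhs holds on [5,6]. k = 2.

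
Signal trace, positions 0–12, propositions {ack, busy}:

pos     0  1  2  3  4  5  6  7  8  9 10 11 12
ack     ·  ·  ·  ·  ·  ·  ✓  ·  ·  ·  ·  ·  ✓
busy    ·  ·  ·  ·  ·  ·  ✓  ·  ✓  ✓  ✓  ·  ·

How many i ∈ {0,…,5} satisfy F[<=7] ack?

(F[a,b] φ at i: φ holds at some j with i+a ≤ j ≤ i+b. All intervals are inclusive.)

6

Evaluate at each i in [0,5]:
  i=0: ✓ (witness j=6)
  i=1: ✓ (witness j=6)
  i=2: ✓ (witness j=6)
  i=3: ✓ (witness j=6)
  i=4: ✓ (witness j=6)
  i=5: ✓ (witness j=6)
Positions where it holds: {0, 1, 2, 3, 4, 5} → 6.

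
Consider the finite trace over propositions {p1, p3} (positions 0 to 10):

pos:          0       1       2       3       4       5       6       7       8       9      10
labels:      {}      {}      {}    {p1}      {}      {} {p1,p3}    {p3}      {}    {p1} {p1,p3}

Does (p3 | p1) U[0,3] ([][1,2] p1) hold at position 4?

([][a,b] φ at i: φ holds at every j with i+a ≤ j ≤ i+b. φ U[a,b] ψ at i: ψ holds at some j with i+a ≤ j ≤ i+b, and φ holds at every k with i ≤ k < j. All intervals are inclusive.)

Need some j in [4,7] with [][1,2] p1, and (p3 | p1) at every k in [4,j-1].
  j=4: [][1,2] p1 — fails at 5.
  j=5: [][1,2] p1 — fails at 7.
  j=6: [][1,2] p1 — fails at 7.
  j=7: [][1,2] p1 — fails at 8.
No j in the window works → until fails.

False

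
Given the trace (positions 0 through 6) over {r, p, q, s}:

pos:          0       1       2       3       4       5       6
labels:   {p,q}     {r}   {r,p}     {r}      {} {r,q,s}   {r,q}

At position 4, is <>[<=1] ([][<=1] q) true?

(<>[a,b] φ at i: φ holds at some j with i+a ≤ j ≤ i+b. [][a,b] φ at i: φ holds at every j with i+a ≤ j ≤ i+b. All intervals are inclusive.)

Yes

Check [][<=1] q at each j in [4,5]:
  j=4: fails at 4
  j=5: holds on [5,6]
Found at j=5 → formula holds.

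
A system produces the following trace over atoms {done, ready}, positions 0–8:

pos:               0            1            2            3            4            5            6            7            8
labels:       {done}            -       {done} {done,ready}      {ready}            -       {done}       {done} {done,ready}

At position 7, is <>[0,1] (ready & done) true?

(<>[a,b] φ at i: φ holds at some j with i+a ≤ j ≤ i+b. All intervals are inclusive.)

Yes

Check (ready & done) at each j in [7,8]:
  j=7: false
  j=8: true
Found at j=8 → formula holds.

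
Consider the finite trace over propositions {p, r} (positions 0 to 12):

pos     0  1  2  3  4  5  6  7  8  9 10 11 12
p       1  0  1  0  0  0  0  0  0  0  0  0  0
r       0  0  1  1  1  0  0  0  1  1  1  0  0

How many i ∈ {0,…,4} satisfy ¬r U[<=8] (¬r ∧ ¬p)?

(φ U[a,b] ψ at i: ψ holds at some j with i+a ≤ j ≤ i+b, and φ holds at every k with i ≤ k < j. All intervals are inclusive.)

Evaluate at each i in [0,4]:
  i=0: ✓ (rhs at j=1; lhs holds on [0,0])
  i=1: ✓ (rhs at j=1)
  i=2: ✗ (lhs fails at k=2 before rhs at j=5)
  i=3: ✗ (lhs fails at k=3 before rhs at j=5)
  i=4: ✗ (lhs fails at k=4 before rhs at j=5)
Positions where it holds: {0, 1} → 2.

2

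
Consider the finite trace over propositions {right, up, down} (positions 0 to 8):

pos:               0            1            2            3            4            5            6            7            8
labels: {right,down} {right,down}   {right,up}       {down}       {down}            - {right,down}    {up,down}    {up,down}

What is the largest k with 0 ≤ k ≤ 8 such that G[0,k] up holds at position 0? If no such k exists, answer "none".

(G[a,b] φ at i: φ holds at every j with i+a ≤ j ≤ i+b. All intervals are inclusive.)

up must hold from j=0 onward; find where it first fails.
  j=0: fails → no k works.

none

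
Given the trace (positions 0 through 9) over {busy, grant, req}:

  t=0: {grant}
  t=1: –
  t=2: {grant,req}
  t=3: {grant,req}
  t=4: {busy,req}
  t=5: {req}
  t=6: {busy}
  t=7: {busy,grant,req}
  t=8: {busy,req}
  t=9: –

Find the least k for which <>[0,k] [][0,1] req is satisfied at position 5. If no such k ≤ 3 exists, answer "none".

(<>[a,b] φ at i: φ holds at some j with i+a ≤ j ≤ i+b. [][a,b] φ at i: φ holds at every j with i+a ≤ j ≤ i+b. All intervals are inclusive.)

Scan j = 5,6,… for [][0,1] req:
  j=5: fails
  j=6: fails
  j=7: holds
First hit at j=7, so smallest k = 7-5 = 2.

2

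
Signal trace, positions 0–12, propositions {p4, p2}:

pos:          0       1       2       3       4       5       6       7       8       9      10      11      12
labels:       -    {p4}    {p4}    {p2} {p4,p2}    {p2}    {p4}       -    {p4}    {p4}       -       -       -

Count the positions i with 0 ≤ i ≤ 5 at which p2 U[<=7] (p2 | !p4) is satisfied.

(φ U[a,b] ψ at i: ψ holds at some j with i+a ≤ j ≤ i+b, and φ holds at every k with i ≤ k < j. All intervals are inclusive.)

Evaluate at each i in [0,5]:
  i=0: ✓ (rhs at j=0)
  i=1: ✗ (lhs fails at k=1 before rhs at j=3)
  i=2: ✗ (lhs fails at k=2 before rhs at j=3)
  i=3: ✓ (rhs at j=3)
  i=4: ✓ (rhs at j=4)
  i=5: ✓ (rhs at j=5)
Positions where it holds: {0, 3, 4, 5} → 4.

4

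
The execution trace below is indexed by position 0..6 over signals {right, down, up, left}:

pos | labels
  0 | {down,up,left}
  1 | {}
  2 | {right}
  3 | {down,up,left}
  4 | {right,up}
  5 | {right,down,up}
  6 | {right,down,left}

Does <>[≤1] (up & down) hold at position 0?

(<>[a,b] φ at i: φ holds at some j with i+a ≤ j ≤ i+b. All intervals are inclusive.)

Check (up & down) at each j in [0,1]:
  j=0: true
  j=1: false
Found at j=0 → formula holds.

Holds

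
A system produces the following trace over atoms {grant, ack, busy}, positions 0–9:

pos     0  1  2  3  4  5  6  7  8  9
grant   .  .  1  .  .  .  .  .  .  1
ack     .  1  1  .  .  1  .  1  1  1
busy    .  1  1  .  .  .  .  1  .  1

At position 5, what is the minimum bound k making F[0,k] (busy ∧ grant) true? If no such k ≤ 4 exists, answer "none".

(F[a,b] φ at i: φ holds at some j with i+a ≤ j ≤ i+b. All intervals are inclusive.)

4

Scan j = 5,6,… for (busy ∧ grant):
  j=5: fails
  j=6: fails
  j=7: fails
  j=8: fails
  j=9: holds
First hit at j=9, so smallest k = 9-5 = 4.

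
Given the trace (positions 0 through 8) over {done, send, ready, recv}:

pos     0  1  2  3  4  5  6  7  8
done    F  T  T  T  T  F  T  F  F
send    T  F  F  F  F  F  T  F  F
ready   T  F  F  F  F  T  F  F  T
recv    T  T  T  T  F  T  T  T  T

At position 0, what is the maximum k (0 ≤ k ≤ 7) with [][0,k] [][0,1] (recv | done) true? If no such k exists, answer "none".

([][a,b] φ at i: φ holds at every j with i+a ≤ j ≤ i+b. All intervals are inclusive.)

[][0,1] (recv | done) must hold from j=0 onward; find where it first fails.
  j=0: holds
  j=1: holds
  j=2: holds
  j=3: holds
  j=4: holds
  j=5: holds
  j=6: holds
  j=7: holds
Holds through j=7; largest k = 7.

7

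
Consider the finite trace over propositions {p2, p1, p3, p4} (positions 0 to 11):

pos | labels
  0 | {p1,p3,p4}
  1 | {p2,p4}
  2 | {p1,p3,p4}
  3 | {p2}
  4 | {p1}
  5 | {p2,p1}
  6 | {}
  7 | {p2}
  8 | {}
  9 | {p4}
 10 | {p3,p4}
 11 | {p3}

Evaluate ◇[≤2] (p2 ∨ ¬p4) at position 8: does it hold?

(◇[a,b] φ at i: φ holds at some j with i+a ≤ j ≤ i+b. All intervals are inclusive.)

True

Check (p2 ∨ ¬p4) at each j in [8,10]:
  j=8: true
  j=9: false
  j=10: false
Found at j=8 → formula holds.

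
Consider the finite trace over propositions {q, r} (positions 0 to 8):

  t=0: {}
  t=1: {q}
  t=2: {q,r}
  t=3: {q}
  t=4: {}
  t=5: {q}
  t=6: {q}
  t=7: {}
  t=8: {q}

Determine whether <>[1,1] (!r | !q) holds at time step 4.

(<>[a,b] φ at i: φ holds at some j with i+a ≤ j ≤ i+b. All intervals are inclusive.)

Check (!r | !q) at each j in [5,5]:
  j=5: true
Found at j=5 → formula holds.

Yes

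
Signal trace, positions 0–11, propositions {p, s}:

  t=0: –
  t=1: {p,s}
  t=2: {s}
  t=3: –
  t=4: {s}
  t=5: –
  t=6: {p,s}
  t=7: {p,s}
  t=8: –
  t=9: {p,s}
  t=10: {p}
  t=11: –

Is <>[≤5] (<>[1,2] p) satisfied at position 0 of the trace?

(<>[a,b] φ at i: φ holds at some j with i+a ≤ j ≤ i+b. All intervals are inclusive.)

Check <>[1,2] p at each j in [0,5]:
  j=0: holds (witness at 1)
  j=1: fails (none in [2,3])
  j=2: fails (none in [3,4])
  j=3: fails (none in [4,5])
  j=4: holds (witness at 6)
  j=5: holds (witness at 6)
Found at j=0 → formula holds.

True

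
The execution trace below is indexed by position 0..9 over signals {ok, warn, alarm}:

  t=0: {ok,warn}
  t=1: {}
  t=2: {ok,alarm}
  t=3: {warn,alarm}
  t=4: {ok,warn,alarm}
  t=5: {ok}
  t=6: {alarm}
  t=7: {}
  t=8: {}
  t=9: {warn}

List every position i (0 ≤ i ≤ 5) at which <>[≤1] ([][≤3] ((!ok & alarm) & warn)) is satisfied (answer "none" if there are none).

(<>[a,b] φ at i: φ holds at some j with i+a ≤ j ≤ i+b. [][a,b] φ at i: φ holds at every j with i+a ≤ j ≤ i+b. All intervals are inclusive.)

none

Evaluate at each i in [0,5]:
  i=0: ✗ (none in [0,1])
  i=1: ✗ (none in [1,2])
  i=2: ✗ (none in [2,3])
  i=3: ✗ (none in [3,4])
  i=4: ✗ (none in [4,5])
  i=5: ✗ (none in [5,6])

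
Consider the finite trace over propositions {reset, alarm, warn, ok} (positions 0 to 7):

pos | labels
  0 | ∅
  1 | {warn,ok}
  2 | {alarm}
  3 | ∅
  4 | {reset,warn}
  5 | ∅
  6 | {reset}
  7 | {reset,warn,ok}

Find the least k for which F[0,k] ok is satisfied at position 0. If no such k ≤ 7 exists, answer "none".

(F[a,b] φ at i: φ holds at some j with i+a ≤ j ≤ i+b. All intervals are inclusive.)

Scan j = 0,1,… for ok:
  j=0: fails
  j=1: holds
First hit at j=1, so smallest k = 1-0 = 1.

1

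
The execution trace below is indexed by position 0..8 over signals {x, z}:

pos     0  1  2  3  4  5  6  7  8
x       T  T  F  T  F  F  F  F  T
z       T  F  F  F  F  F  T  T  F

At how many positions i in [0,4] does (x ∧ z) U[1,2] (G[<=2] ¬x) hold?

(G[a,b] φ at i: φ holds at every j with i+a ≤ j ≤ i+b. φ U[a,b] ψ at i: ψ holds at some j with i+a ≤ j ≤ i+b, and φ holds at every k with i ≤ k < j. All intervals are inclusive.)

Evaluate at each i in [0,4]:
  i=0: ✗ (no rhs in [1,2])
  i=1: ✗ (no rhs in [2,3])
  i=2: ✗ (lhs fails at k=2 before rhs at j=4)
  i=3: ✗ (lhs fails at k=3 before rhs at j=4)
  i=4: ✗ (lhs fails at k=4 before rhs at j=5)
Positions where it holds: {} → 0.

0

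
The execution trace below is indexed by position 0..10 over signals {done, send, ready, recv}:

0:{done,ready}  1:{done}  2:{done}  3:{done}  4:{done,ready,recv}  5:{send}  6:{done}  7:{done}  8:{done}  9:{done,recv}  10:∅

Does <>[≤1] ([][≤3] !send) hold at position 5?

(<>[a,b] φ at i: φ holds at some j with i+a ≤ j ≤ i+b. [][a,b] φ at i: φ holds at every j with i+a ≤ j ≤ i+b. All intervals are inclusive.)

Yes

Check [][≤3] !send at each j in [5,6]:
  j=5: fails at 5
  j=6: holds on [6,9]
Found at j=6 → formula holds.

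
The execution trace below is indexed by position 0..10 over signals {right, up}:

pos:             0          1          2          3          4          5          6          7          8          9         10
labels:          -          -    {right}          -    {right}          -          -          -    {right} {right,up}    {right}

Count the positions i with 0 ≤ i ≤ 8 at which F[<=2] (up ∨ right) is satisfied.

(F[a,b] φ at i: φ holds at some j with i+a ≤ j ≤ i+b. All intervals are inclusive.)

8

Evaluate at each i in [0,8]:
  i=0: ✓ (witness j=2)
  i=1: ✓ (witness j=2)
  i=2: ✓ (witness j=2)
  i=3: ✓ (witness j=4)
  i=4: ✓ (witness j=4)
  i=5: ✗ (none in [5,7])
  i=6: ✓ (witness j=8)
  i=7: ✓ (witness j=8)
  i=8: ✓ (witness j=8)
Positions where it holds: {0, 1, 2, 3, 4, 6, 7, 8} → 8.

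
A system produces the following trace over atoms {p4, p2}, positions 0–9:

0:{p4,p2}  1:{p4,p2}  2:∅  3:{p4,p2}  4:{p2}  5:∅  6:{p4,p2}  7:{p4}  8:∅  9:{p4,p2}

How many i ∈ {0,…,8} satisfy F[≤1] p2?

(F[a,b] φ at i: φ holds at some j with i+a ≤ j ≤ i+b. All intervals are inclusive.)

8

Evaluate at each i in [0,8]:
  i=0: ✓ (witness j=0)
  i=1: ✓ (witness j=1)
  i=2: ✓ (witness j=3)
  i=3: ✓ (witness j=3)
  i=4: ✓ (witness j=4)
  i=5: ✓ (witness j=6)
  i=6: ✓ (witness j=6)
  i=7: ✗ (none in [7,8])
  i=8: ✓ (witness j=9)
Positions where it holds: {0, 1, 2, 3, 4, 5, 6, 8} → 8.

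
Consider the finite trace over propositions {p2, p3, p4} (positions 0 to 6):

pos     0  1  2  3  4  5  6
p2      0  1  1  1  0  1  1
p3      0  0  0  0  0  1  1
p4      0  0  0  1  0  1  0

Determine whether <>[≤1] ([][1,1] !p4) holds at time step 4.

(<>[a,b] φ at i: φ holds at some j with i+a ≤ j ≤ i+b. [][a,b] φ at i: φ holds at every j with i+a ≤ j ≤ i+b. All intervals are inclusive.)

Check [][1,1] !p4 at each j in [4,5]:
  j=4: fails at 5
  j=5: holds on [6,6]
Found at j=5 → formula holds.

Holds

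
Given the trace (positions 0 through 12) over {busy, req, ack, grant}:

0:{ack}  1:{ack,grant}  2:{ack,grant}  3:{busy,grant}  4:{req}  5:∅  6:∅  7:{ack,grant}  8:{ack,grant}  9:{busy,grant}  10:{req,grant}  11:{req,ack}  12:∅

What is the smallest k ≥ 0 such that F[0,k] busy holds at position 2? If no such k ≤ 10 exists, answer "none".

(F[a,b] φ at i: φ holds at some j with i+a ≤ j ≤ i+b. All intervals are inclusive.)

1

Scan j = 2,3,… for busy:
  j=2: fails
  j=3: holds
First hit at j=3, so smallest k = 3-2 = 1.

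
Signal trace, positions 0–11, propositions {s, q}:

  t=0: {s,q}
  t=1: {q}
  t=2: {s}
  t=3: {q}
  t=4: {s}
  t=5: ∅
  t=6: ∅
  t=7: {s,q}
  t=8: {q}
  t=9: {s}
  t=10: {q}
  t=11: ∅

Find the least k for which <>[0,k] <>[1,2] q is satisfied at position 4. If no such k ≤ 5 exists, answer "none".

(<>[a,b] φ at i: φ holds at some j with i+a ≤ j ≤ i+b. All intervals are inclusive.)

1

Scan j = 4,5,… for <>[1,2] q:
  j=4: fails
  j=5: holds
First hit at j=5, so smallest k = 5-4 = 1.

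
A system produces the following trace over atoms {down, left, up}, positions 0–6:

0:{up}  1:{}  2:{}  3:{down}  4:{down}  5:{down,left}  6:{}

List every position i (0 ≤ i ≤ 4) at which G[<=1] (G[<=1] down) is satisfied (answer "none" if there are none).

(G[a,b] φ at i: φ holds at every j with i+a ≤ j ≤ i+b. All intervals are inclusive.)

Evaluate at each i in [0,4]:
  i=0: ✗ (fails at j=0)
  i=1: ✗ (fails at j=1)
  i=2: ✗ (fails at j=2)
  i=3: ✓ (all of [3,4])
  i=4: ✗ (fails at j=5)

3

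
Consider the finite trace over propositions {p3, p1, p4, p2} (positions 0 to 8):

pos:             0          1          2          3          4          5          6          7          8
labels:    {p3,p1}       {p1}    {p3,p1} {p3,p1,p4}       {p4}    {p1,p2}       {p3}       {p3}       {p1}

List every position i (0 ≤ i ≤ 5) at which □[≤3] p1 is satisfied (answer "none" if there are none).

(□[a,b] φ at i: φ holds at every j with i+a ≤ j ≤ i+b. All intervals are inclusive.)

Evaluate at each i in [0,5]:
  i=0: ✓ (all of [0,3])
  i=1: ✗ (fails at j=4)
  i=2: ✗ (fails at j=4)
  i=3: ✗ (fails at j=4)
  i=4: ✗ (fails at j=4)
  i=5: ✗ (fails at j=6)

0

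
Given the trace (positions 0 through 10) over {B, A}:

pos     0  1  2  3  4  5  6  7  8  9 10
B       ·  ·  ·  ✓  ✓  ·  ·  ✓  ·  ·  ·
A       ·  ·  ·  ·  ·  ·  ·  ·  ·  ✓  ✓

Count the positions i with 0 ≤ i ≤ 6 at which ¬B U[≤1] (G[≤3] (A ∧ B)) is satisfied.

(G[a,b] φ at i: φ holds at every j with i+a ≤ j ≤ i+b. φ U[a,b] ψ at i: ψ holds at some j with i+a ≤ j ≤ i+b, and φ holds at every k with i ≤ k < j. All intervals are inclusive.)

Evaluate at each i in [0,6]:
  i=0: ✗ (no rhs in [0,1])
  i=1: ✗ (no rhs in [1,2])
  i=2: ✗ (no rhs in [2,3])
  i=3: ✗ (no rhs in [3,4])
  i=4: ✗ (no rhs in [4,5])
  i=5: ✗ (no rhs in [5,6])
  i=6: ✗ (no rhs in [6,7])
Positions where it holds: {} → 0.

0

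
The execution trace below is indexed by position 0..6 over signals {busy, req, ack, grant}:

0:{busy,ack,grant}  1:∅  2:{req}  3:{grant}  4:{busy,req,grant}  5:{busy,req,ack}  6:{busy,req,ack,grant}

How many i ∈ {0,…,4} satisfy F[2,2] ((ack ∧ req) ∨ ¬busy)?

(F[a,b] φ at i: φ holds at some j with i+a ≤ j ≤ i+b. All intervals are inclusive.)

4

Evaluate at each i in [0,4]:
  i=0: ✓ (witness j=2)
  i=1: ✓ (witness j=3)
  i=2: ✗ (none in [4,4])
  i=3: ✓ (witness j=5)
  i=4: ✓ (witness j=6)
Positions where it holds: {0, 1, 3, 4} → 4.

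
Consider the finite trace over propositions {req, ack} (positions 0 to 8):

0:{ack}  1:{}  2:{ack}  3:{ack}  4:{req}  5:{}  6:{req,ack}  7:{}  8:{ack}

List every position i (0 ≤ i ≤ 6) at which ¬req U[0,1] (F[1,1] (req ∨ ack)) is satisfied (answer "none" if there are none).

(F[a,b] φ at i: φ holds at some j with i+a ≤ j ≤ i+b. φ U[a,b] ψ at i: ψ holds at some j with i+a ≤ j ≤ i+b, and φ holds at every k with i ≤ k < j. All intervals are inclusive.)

0, 1, 2, 3, 5

Evaluate at each i in [0,6]:
  i=0: ✓ (rhs at j=1; lhs holds on [0,0])
  i=1: ✓ (rhs at j=1)
  i=2: ✓ (rhs at j=2)
  i=3: ✓ (rhs at j=3)
  i=4: ✗ (lhs fails at k=4 before rhs at j=5)
  i=5: ✓ (rhs at j=5)
  i=6: ✗ (lhs fails at k=6 before rhs at j=7)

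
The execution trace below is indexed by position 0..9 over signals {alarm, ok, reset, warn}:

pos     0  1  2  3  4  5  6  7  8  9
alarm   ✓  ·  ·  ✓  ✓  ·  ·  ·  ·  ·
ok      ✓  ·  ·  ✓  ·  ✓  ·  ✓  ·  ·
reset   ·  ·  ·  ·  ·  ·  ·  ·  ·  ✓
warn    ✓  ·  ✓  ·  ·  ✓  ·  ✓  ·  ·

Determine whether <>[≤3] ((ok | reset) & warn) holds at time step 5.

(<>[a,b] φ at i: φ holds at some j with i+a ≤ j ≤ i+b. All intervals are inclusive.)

Check ((ok | reset) & warn) at each j in [5,8]:
  j=5: true
  j=6: false
  j=7: true
  j=8: false
Found at j=5 → formula holds.

Holds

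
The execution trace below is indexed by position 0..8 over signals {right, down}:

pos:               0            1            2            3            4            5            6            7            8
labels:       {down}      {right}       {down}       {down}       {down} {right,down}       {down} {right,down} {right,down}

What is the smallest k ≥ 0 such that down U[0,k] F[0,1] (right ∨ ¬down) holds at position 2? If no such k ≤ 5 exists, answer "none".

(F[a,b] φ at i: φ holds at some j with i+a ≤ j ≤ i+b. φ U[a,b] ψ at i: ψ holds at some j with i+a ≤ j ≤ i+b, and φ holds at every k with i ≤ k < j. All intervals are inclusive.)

2

Need earliest j ≥ 2 with F[0,1] (right ∨ ¬down), and down at every k in [2,j-1].
  j=2: rhs fails.
  j=3: rhs fails.
  j=4: rhs holds; lhs holds on [2,3]. k = 2.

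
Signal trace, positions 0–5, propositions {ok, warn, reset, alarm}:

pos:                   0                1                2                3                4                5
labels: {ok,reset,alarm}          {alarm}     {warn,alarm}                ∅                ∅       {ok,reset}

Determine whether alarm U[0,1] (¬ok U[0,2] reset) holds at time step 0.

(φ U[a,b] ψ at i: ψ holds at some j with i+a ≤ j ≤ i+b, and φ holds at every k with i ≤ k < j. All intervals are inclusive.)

Need some j in [0,1] with (¬ok U[0,2] reset), and alarm at every k in [0,j-1].
  j=0: (¬ok U[0,2] reset) holds; no prefix to check → satisfied.

True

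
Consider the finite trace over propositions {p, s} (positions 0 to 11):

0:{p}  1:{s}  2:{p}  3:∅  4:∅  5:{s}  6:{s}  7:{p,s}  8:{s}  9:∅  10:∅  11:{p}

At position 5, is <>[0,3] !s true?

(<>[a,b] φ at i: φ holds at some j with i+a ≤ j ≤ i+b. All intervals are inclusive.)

Check !s at each j in [5,8]:
  j=5: false
  j=6: false
  j=7: false
  j=8: false
No position in the window satisfies it → formula fails.

False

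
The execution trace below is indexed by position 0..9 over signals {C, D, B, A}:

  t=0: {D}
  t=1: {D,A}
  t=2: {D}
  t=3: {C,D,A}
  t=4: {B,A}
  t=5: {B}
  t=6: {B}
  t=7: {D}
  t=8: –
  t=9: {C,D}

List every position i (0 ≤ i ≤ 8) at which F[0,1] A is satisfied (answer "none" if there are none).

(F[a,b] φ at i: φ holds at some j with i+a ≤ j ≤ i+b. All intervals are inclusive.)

Evaluate at each i in [0,8]:
  i=0: ✓ (witness j=1)
  i=1: ✓ (witness j=1)
  i=2: ✓ (witness j=3)
  i=3: ✓ (witness j=3)
  i=4: ✓ (witness j=4)
  i=5: ✗ (none in [5,6])
  i=6: ✗ (none in [6,7])
  i=7: ✗ (none in [7,8])
  i=8: ✗ (none in [8,9])

0, 1, 2, 3, 4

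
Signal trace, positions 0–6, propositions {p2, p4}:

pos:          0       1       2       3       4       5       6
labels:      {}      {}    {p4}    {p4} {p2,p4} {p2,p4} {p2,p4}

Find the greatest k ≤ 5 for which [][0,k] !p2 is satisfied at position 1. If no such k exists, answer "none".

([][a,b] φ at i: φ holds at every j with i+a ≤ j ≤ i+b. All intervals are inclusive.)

!p2 must hold from j=1 onward; find where it first fails.
  j=1: holds
  j=2: holds
  j=3: holds
  j=4: fails
Holds on [1,3], so largest k = 2.

2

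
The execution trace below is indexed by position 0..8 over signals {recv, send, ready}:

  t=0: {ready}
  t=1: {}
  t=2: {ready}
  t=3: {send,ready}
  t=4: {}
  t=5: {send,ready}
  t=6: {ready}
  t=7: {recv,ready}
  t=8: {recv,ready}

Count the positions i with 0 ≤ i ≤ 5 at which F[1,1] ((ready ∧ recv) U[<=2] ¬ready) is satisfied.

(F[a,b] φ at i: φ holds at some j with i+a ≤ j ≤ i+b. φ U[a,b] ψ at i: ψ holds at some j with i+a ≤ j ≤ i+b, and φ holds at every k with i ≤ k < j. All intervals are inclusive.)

Evaluate at each i in [0,5]:
  i=0: ✓ (witness j=1)
  i=1: ✗ (none in [2,2])
  i=2: ✗ (none in [3,3])
  i=3: ✓ (witness j=4)
  i=4: ✗ (none in [5,5])
  i=5: ✗ (none in [6,6])
Positions where it holds: {0, 3} → 2.

2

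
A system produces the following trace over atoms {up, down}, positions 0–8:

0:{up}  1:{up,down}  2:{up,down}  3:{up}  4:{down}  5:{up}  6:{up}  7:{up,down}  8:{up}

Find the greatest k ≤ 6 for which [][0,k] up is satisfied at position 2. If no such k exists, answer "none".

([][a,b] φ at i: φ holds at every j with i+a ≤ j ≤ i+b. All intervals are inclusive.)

1

up must hold from j=2 onward; find where it first fails.
  j=2: holds
  j=3: holds
  j=4: fails
Holds on [2,3], so largest k = 1.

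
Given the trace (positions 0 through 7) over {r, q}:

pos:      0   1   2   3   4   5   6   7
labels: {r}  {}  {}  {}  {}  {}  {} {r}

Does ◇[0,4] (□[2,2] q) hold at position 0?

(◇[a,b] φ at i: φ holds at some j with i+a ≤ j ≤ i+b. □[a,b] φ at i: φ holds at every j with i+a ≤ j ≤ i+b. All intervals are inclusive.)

False

Check □[2,2] q at each j in [0,4]:
  j=0: fails at 2
  j=1: fails at 3
  j=2: fails at 4
  j=3: fails at 5
  j=4: fails at 6
No position in the window satisfies it → formula fails.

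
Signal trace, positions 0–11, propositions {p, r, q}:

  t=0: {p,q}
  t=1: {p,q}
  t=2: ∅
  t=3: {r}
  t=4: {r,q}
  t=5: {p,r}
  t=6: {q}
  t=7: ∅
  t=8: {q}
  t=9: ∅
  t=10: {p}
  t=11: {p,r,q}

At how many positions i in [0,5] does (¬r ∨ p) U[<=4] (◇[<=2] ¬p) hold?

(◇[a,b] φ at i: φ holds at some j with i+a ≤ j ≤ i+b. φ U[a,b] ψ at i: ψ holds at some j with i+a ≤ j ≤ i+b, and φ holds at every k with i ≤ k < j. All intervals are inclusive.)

Evaluate at each i in [0,5]:
  i=0: ✓ (rhs at j=0)
  i=1: ✓ (rhs at j=1)
  i=2: ✓ (rhs at j=2)
  i=3: ✓ (rhs at j=3)
  i=4: ✓ (rhs at j=4)
  i=5: ✓ (rhs at j=5)
Positions where it holds: {0, 1, 2, 3, 4, 5} → 6.

6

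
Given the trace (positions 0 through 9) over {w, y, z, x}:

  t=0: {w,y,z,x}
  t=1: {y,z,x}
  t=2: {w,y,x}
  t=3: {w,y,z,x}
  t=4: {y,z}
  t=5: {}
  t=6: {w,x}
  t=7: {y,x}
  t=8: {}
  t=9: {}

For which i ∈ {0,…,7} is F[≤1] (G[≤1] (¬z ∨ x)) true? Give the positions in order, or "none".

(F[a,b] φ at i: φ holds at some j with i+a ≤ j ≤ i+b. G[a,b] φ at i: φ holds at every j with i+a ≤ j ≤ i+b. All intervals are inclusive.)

Evaluate at each i in [0,7]:
  i=0: ✓ (witness j=0)
  i=1: ✓ (witness j=1)
  i=2: ✓ (witness j=2)
  i=3: ✗ (none in [3,4])
  i=4: ✓ (witness j=5)
  i=5: ✓ (witness j=5)
  i=6: ✓ (witness j=6)
  i=7: ✓ (witness j=7)

0, 1, 2, 4, 5, 6, 7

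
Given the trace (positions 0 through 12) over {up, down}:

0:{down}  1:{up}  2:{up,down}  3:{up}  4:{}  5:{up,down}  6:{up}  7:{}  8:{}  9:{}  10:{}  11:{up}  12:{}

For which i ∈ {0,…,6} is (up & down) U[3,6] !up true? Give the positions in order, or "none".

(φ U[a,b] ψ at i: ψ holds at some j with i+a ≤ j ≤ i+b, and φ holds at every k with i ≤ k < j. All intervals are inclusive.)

none

Evaluate at each i in [0,6]:
  i=0: ✗ (lhs fails at k=0 before rhs at j=4)
  i=1: ✗ (lhs fails at k=1 before rhs at j=4)
  i=2: ✗ (lhs fails at k=3 before rhs at j=7)
  i=3: ✗ (lhs fails at k=3 before rhs at j=7)
  i=4: ✗ (lhs fails at k=4 before rhs at j=7)
  i=5: ✗ (lhs fails at k=6 before rhs at j=8)
  i=6: ✗ (lhs fails at k=6 before rhs at j=9)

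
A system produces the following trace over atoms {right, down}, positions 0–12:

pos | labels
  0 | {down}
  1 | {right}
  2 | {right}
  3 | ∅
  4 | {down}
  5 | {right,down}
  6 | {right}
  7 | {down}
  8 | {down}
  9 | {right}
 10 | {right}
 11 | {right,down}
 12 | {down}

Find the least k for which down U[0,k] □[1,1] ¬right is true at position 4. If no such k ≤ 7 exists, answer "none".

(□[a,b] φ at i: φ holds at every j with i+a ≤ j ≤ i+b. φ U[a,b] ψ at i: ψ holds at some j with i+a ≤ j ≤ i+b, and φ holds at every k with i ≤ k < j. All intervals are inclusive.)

2

Need earliest j ≥ 4 with □[1,1] ¬right, and down at every k in [4,j-1].
  j=4: rhs fails.
  j=5: rhs fails.
  j=6: rhs holds; lhs holds on [4,5]. k = 2.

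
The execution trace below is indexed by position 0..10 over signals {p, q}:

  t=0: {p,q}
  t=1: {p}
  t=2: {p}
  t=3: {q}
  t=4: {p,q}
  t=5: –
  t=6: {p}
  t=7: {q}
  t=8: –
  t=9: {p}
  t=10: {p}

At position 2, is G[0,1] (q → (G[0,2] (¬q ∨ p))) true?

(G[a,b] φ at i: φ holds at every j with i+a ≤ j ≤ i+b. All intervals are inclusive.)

Check (q → (G[0,2] (¬q ∨ p))) at every j in [2,3]:
  j=2: antecedent false → ✓
  j=3: antecedent true; consequent fails at 3 → ✗
Fails at j=3 → formula fails.

Does not hold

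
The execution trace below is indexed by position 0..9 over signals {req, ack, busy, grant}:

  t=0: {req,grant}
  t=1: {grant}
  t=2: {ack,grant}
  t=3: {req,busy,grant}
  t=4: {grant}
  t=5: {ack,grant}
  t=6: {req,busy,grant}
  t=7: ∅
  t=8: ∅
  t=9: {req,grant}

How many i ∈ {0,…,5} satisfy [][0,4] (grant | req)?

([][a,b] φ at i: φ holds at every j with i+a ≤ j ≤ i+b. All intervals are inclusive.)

Evaluate at each i in [0,5]:
  i=0: ✓ (all of [0,4])
  i=1: ✓ (all of [1,5])
  i=2: ✓ (all of [2,6])
  i=3: ✗ (fails at j=7)
  i=4: ✗ (fails at j=7)
  i=5: ✗ (fails at j=7)
Positions where it holds: {0, 1, 2} → 3.

3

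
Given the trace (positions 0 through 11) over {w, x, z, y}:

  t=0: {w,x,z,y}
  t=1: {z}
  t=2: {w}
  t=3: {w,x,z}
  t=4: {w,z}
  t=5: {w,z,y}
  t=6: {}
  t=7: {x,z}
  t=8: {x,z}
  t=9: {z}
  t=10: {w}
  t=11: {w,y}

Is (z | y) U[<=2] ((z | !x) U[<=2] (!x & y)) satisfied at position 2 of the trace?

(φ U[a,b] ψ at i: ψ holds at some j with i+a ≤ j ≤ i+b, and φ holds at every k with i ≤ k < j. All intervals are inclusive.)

Does not hold

Need some j in [2,4] with ((z | !x) U[<=2] (!x & y)), and (z | y) at every k in [2,j-1].
  j=2: ((z | !x) U[<=2] (!x & y)) — fails.
  j=3: ((z | !x) U[<=2] (!x & y)) holds, but (z | y) fails at k=2 → not this j.
  j=4: ((z | !x) U[<=2] (!x & y)) holds, but (z | y) fails at k=2 → not this j.
No j in the window works → until fails.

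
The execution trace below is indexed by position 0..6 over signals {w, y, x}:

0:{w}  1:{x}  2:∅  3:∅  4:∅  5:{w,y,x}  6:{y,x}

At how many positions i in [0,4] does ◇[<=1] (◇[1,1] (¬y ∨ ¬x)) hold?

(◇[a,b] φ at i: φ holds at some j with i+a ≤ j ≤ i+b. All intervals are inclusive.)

4

Evaluate at each i in [0,4]:
  i=0: ✓ (witness j=0)
  i=1: ✓ (witness j=1)
  i=2: ✓ (witness j=2)
  i=3: ✓ (witness j=3)
  i=4: ✗ (none in [4,5])
Positions where it holds: {0, 1, 2, 3} → 4.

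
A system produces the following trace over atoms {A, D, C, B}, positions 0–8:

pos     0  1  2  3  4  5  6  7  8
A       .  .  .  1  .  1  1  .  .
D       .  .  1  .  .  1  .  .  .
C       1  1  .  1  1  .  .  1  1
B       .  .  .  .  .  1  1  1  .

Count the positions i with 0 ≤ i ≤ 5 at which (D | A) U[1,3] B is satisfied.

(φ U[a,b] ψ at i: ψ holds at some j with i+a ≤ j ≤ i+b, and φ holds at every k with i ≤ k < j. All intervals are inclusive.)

Evaluate at each i in [0,5]:
  i=0: ✗ (no rhs in [1,3])
  i=1: ✗ (no rhs in [2,4])
  i=2: ✗ (lhs fails at k=4 before rhs at j=5)
  i=3: ✗ (lhs fails at k=4 before rhs at j=5)
  i=4: ✗ (lhs fails at k=4 before rhs at j=5)
  i=5: ✓ (rhs at j=6; lhs holds on [5,5])
Positions where it holds: {5} → 1.

1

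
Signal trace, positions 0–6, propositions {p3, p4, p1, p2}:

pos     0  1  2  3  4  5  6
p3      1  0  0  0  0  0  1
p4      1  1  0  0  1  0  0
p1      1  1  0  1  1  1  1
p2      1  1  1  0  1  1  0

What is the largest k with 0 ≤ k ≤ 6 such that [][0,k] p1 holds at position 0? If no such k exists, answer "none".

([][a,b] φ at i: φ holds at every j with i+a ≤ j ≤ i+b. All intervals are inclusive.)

1

p1 must hold from j=0 onward; find where it first fails.
  j=0: holds
  j=1: holds
  j=2: fails
Holds on [0,1], so largest k = 1.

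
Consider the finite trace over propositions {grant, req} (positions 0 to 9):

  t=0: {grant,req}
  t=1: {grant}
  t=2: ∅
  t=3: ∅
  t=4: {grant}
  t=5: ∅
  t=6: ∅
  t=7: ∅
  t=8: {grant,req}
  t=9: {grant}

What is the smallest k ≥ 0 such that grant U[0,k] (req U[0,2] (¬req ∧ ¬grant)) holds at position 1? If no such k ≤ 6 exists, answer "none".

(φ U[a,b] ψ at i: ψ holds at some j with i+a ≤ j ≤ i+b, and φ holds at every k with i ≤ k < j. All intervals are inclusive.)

Need earliest j ≥ 1 with (req U[0,2] (¬req ∧ ¬grant)), and grant at every k in [1,j-1].
  j=1: rhs fails.
  j=2: rhs holds; lhs holds on [1,1]. k = 1.

1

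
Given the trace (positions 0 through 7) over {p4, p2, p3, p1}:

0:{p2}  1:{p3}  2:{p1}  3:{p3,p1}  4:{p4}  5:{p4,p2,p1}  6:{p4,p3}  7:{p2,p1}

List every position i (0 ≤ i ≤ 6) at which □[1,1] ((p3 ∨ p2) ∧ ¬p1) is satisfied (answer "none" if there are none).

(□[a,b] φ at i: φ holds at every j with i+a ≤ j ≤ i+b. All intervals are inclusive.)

0, 5

Evaluate at each i in [0,6]:
  i=0: ✓ (all of [1,1])
  i=1: ✗ (fails at j=2)
  i=2: ✗ (fails at j=3)
  i=3: ✗ (fails at j=4)
  i=4: ✗ (fails at j=5)
  i=5: ✓ (all of [6,6])
  i=6: ✗ (fails at j=7)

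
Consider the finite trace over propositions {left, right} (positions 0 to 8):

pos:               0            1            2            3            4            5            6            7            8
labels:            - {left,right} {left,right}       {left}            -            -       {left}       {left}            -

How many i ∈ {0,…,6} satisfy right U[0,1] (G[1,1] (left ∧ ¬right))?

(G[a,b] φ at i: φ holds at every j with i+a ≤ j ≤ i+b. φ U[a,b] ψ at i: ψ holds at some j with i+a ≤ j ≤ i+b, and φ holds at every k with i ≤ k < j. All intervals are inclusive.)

Evaluate at each i in [0,6]:
  i=0: ✗ (no rhs in [0,1])
  i=1: ✓ (rhs at j=2; lhs holds on [1,1])
  i=2: ✓ (rhs at j=2)
  i=3: ✗ (no rhs in [3,4])
  i=4: ✗ (lhs fails at k=4 before rhs at j=5)
  i=5: ✓ (rhs at j=5)
  i=6: ✓ (rhs at j=6)
Positions where it holds: {1, 2, 5, 6} → 4.

4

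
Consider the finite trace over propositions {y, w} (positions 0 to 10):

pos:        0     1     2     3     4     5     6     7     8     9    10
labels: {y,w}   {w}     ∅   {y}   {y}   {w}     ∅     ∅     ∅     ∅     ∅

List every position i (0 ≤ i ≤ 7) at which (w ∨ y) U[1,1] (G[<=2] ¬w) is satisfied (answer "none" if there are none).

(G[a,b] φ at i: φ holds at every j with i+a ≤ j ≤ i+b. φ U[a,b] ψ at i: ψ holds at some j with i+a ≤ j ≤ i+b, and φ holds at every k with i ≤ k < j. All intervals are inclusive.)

1, 5

Evaluate at each i in [0,7]:
  i=0: ✗ (no rhs in [1,1])
  i=1: ✓ (rhs at j=2; lhs holds on [1,1])
  i=2: ✗ (no rhs in [3,3])
  i=3: ✗ (no rhs in [4,4])
  i=4: ✗ (no rhs in [5,5])
  i=5: ✓ (rhs at j=6; lhs holds on [5,5])
  i=6: ✗ (lhs fails at k=6 before rhs at j=7)
  i=7: ✗ (lhs fails at k=7 before rhs at j=8)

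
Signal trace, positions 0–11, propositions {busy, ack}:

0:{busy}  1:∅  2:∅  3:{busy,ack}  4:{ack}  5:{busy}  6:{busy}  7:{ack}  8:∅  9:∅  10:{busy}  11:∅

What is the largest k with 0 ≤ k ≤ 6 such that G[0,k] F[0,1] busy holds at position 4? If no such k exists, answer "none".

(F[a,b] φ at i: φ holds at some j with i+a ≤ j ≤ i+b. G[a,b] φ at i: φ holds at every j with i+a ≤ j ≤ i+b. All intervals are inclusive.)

F[0,1] busy must hold from j=4 onward; find where it first fails.
  j=4: holds
  j=5: holds
  j=6: holds
  j=7: fails
Holds on [4,6], so largest k = 2.

2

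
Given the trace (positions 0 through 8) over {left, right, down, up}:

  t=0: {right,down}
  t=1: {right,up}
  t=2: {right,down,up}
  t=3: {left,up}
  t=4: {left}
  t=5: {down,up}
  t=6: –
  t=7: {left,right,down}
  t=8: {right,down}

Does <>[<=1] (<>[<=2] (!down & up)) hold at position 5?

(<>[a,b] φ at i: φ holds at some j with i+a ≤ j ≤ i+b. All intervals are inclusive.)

False

Check <>[<=2] (!down & up) at each j in [5,6]:
  j=5: fails (none in [5,7])
  j=6: fails (none in [6,8])
No position in the window satisfies it → formula fails.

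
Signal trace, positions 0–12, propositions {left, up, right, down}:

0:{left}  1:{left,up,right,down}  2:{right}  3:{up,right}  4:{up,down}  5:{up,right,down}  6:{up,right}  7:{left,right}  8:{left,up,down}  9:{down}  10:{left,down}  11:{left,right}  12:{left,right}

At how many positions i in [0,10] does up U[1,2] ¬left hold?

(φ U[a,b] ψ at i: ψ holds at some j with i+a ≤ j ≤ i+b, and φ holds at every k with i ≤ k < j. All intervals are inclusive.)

5

Evaluate at each i in [0,10]:
  i=0: ✗ (lhs fails at k=0 before rhs at j=2)
  i=1: ✓ (rhs at j=2; lhs holds on [1,1])
  i=2: ✗ (lhs fails at k=2 before rhs at j=3)
  i=3: ✓ (rhs at j=4; lhs holds on [3,3])
  i=4: ✓ (rhs at j=5; lhs holds on [4,4])
  i=5: ✓ (rhs at j=6; lhs holds on [5,5])
  i=6: ✗ (no rhs in [7,8])
  i=7: ✗ (lhs fails at k=7 before rhs at j=9)
  i=8: ✓ (rhs at j=9; lhs holds on [8,8])
  i=9: ✗ (no rhs in [10,11])
  i=10: ✗ (no rhs in [11,12])
Positions where it holds: {1, 3, 4, 5, 8} → 5.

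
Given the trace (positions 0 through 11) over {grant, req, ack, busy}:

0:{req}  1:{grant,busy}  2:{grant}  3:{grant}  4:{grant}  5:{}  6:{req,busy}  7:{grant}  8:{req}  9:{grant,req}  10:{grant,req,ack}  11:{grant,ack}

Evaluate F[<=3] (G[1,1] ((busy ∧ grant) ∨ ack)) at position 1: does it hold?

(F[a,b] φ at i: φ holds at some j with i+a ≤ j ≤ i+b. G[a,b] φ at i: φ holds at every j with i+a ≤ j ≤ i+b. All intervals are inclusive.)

Check G[1,1] ((busy ∧ grant) ∨ ack) at each j in [1,4]:
  j=1: fails at 2
  j=2: fails at 3
  j=3: fails at 4
  j=4: fails at 5
No position in the window satisfies it → formula fails.

Does not hold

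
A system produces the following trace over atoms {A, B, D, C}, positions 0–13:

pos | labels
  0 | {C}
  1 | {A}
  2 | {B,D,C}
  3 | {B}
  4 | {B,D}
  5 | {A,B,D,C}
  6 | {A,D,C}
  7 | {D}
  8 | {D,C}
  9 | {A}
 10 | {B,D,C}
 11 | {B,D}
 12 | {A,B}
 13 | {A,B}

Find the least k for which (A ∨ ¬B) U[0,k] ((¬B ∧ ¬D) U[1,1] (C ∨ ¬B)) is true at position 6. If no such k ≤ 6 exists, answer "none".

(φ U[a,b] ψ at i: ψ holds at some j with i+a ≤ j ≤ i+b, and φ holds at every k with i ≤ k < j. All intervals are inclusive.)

3

Need earliest j ≥ 6 with ((¬B ∧ ¬D) U[1,1] (C ∨ ¬B)), and (A ∨ ¬B) at every k in [6,j-1].
  j=6: rhs fails.
  j=7: rhs fails.
  j=8: rhs fails.
  j=9: rhs holds; lhs holds on [6,8]. k = 3.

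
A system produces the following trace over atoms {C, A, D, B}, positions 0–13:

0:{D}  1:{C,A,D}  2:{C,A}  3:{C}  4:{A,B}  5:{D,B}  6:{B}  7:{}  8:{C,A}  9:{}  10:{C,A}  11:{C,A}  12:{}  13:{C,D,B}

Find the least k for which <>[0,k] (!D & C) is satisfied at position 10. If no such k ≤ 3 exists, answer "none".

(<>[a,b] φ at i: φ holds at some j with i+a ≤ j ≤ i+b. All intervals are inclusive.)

0

Scan j = 10,11,… for (!D & C):
  j=10: holds
First hit at j=10, so smallest k = 10-10 = 0.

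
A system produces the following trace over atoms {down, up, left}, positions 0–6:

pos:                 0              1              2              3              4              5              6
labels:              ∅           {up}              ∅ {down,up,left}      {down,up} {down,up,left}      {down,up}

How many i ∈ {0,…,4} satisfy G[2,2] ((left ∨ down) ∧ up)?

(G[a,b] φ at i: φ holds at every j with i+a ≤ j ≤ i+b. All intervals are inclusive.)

4

Evaluate at each i in [0,4]:
  i=0: ✗ (fails at j=2)
  i=1: ✓ (all of [3,3])
  i=2: ✓ (all of [4,4])
  i=3: ✓ (all of [5,5])
  i=4: ✓ (all of [6,6])
Positions where it holds: {1, 2, 3, 4} → 4.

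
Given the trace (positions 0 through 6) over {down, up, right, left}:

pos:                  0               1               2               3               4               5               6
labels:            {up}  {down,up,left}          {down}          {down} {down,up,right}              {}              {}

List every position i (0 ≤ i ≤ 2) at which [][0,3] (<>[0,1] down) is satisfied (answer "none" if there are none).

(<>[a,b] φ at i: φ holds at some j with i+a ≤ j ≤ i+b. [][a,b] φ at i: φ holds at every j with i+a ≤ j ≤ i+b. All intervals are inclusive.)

Evaluate at each i in [0,2]:
  i=0: ✓ (all of [0,3])
  i=1: ✓ (all of [1,4])
  i=2: ✗ (fails at j=5)

0, 1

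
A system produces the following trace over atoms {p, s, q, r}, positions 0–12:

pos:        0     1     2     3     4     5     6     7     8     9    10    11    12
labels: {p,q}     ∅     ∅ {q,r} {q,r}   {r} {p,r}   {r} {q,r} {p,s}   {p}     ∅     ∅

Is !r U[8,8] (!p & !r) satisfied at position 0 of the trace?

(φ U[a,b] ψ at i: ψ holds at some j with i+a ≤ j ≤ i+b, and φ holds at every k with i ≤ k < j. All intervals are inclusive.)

False

Need some j in [8,8] with (!p & !r), and !r at every k in [0,j-1].
  j=8: (!p & !r) false.
No j in the window works → until fails.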